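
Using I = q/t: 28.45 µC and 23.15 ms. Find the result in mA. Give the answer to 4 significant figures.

1.229 mA

(28.45 × 10⁻⁶) / (23.15 × 10⁻³) = 1.22894 × 10⁻³ A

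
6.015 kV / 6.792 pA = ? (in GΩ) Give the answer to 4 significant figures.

885600 GΩ

(6.015 × 10³) / (6.792 × 10⁻¹²) = 0.885601 × 10¹⁵ Ω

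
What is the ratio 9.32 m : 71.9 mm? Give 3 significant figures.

130

(9.32) / (71.9 × 10⁻³) = 0.1296 × 10³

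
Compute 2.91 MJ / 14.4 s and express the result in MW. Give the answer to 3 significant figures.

0.202 MW

(2.91 × 10⁶) / (14.4) = 0.20208 × 10⁶ W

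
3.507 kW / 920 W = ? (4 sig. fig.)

3.812

(3.507e3) / (920) = 0.003812e3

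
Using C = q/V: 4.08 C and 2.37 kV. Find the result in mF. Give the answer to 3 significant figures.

1.72 mF

(4.08) / (2.37 × 10^3) = 1.7215 × 10^-3 F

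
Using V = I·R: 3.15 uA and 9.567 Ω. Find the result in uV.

30.13605 uV

3.15 × 10⁻⁶ × 9.567 = 30.13605 × 10⁻⁶ V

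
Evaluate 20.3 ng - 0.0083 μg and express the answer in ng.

12 ng

In ng:
  20.3 ng → 20.3
  0.0083 μg = 0.0083 × 10³ ng = 8.3
Difference: 20.3 - 8.3 = 12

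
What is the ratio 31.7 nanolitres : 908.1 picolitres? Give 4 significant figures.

(31.7e-9) / (908.1e-12) = 0.034908e3

34.91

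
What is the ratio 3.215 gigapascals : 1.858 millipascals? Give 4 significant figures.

1730000000000

(3.215 × 10^9) / (1.858 × 10^-3) = 1.7304 × 10^12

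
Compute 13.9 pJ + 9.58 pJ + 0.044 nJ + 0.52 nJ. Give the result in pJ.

In pJ:
  13.9 pJ → 13.9
  9.58 pJ → 9.58
  0.044 nJ = 0.044 × 10^3 pJ = 44
  0.52 nJ = 0.52 × 10^3 pJ = 520
Sum: 13.9 + 9.58 + 44 + 520 = 587.48

587.48 pJ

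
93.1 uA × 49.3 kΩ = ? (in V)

4.58983 V

93.1e-6 × 49.3e3 = 4589.83e-3 V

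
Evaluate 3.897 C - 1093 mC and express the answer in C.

2.804 C

In C:
  3.897 C → 3.897
  1093 mC = 1093 × 10^-3 C = 1.093
Difference: 3.897 - 1.093 = 2.804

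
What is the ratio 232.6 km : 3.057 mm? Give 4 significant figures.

76090000

(232.6 × 10^3) / (3.057 × 10^-3) = 76.088 × 10^6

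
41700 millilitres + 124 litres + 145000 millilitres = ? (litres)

310.7 litres

In litres:
  41700 millilitres = 41700 × 10^-3 litres = 41.7
  124 litres → 124
  145000 millilitres = 145000 × 10^-3 litres = 145
Sum: 41.7 + 124 + 145 = 310.7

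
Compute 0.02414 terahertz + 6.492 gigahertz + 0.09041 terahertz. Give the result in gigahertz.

121.042 gigahertz

In gigahertz:
  0.02414 terahertz = 0.02414 × 10^3 gigahertz = 24.14
  6.492 gigahertz → 6.492
  0.09041 terahertz = 0.09041 × 10^3 gigahertz = 90.41
Sum: 24.14 + 6.492 + 90.41 = 121.042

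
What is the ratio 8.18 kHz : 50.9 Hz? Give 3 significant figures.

(8.18 × 10³) / (50.9) = 0.1607 × 10³

161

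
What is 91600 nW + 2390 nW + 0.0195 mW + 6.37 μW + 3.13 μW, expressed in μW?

In μW:
  91600 nW = 91600 × 10⁻³ μW = 91.6
  2390 nW = 2390 × 10⁻³ μW = 2.39
  0.0195 mW = 0.0195 × 10³ μW = 19.5
  6.37 μW → 6.37
  3.13 μW → 3.13
Sum: 91.6 + 2.39 + 19.5 + 6.37 + 3.13 = 122.99

122.99 μW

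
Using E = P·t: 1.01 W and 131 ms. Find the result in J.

1.01 × 131e-3 = 132.31e-3 J

0.13231 J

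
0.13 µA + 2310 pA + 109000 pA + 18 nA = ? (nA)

In nA:
  0.13 µA = 0.13e3 nA = 130
  2310 pA = 2310e-3 nA = 2.31
  109000 pA = 109000e-3 nA = 109
  18 nA → 18
Sum: 130 + 2.31 + 109 + 18 = 259.31

259.31 nA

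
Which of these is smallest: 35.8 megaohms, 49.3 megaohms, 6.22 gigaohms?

35.8 megaohms

35.8 megaohms = 35800000 ohms
49.3 megaohms = 49300000 ohms
6.22 gigaohms = 6220000000 ohms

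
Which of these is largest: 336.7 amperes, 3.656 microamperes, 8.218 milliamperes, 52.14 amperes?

336.7 amperes

336.7 amperes = 336.7 amperes
3.656 microamperes = 0.000003656 amperes
8.218 milliamperes = 0.008218 amperes
52.14 amperes = 52.14 amperes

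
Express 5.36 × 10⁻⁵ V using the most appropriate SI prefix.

= 53.6 × 10⁻⁶ V; 10⁻⁶ is micro.

53.6 µV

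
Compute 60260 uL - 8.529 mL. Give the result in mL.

In mL:
  60260 uL = 60260 × 10⁻³ mL = 60.26
  8.529 mL → 8.529
Difference: 60.26 - 8.529 = 51.731

51.731 mL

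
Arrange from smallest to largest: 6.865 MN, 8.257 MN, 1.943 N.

1.943 N < 6.865 MN < 8.257 MN

6.865 MN = 6865000 N
8.257 MN = 8257000 N
1.943 N = 1.943 N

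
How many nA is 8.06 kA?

8060000000000 nA

kilo = 1e3, nano = 1e-9; factor is 1e12.
8.06 × 1e12 = 8060000000000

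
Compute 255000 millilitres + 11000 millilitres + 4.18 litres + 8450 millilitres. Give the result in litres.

In litres:
  255000 millilitres = 255000 × 10^-3 litres = 255
  11000 millilitres = 11000 × 10^-3 litres = 11
  4.18 litres → 4.18
  8450 millilitres = 8450 × 10^-3 litres = 8.45
Sum: 255 + 11 + 4.18 + 8.45 = 278.63

278.63 litres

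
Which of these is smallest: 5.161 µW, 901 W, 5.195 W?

5.161 µW = 0.000005161 W
901 W = 901 W
5.195 W = 5.195 W

5.161 µW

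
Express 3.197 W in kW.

(no prefix) = 10^0, kilo = 10^3; factor is 10^-3.
3.197 × 10^-3 = 0.003197

0.003197 kW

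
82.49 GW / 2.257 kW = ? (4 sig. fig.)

(82.49e9) / (2.257e3) = 36.549e6

36550000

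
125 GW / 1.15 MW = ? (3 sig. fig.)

109000

(125 × 10^9) / (1.15 × 10^6) = 108.7 × 10^3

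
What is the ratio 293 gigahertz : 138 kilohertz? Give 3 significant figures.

2120000

(293 × 10^9) / (138 × 10^3) = 2.123 × 10^6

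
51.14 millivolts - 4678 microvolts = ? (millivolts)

46.462 millivolts

In millivolts:
  51.14 millivolts → 51.14
  4678 microvolts = 4678 × 10⁻³ millivolts = 4.678
Difference: 51.14 - 4.678 = 46.462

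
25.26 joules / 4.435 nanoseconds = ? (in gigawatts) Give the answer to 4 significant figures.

5.696 gigawatts

(25.26) / (4.435 × 10^-9) = 5.6956 × 10^9 W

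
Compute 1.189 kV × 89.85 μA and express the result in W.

1.189 × 10³ × 89.85 × 10⁻⁶ = 106.83165 × 10⁻³ W

0.10683165 W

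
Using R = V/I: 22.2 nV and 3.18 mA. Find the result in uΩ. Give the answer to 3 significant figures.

(22.2 × 10⁻⁹) / (3.18 × 10⁻³) = 6.9811 × 10⁻⁶ Ω

6.98 uΩ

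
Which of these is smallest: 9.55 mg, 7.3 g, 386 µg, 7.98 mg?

386 µg

9.55 mg = 0.00955 g
7.3 g = 7.3 g
386 µg = 0.000386 g
7.98 mg = 0.00798 g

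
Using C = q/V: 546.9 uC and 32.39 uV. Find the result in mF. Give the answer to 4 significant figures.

16880 mF

(546.9 × 10⁻⁶) / (32.39 × 10⁻⁶) = 16.8848 F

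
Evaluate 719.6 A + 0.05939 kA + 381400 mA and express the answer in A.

1160.39 A

In A:
  719.6 A → 719.6
  0.05939 kA = 0.05939e3 A = 59.39
  381400 mA = 381400e-3 A = 381.4
Sum: 719.6 + 59.39 + 381.4 = 1160.39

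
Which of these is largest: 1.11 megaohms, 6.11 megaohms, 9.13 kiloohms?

1.11 megaohms = 1110000 ohms
6.11 megaohms = 6110000 ohms
9.13 kiloohms = 9130 ohms

6.11 megaohms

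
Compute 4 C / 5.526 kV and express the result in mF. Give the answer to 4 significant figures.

(4) / (5.526 × 10^3) = 0.723851 × 10^-3 F

0.7239 mF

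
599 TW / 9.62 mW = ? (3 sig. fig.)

(599 × 10^12) / (9.62 × 10^-3) = 62.27 × 10^15

62300000000000000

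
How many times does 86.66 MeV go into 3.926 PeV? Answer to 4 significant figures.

(3.926 × 10¹⁵) / (86.66 × 10⁶) = 0.045303 × 10⁹

45300000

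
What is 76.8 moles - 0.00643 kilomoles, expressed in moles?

In moles:
  76.8 moles → 76.8
  0.00643 kilomoles = 0.00643e3 moles = 6.43
Difference: 76.8 - 6.43 = 70.37

70.37 moles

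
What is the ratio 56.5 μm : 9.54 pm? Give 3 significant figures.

5920000

(56.5 × 10^-6) / (9.54 × 10^-12) = 5.922 × 10^6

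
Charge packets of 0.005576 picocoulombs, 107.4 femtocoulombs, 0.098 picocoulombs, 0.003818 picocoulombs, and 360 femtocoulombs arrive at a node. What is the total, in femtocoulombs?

574.794 femtocoulombs

In femtocoulombs:
  0.005576 picocoulombs = 0.005576e3 femtocoulombs = 5.576
  107.4 femtocoulombs → 107.4
  0.098 picocoulombs = 0.098e3 femtocoulombs = 98
  0.003818 picocoulombs = 0.003818e3 femtocoulombs = 3.818
  360 femtocoulombs → 360
Sum: 5.576 + 107.4 + 98 + 3.818 + 360 = 574.794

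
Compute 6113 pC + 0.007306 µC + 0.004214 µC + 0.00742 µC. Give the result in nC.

In nC:
  6113 pC = 6113 × 10⁻³ nC = 6.113
  0.007306 µC = 0.007306 × 10³ nC = 7.306
  0.004214 µC = 0.004214 × 10³ nC = 4.214
  0.00742 µC = 0.00742 × 10³ nC = 7.42
Sum: 6.113 + 7.306 + 4.214 + 7.42 = 25.053

25.053 nC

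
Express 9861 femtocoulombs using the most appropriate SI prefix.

= 9.861 × 10^-12 coulombs; 10^-12 is pico.

9.861 picocoulombs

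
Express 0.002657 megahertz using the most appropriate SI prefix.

2.657 kilohertz

= 2.657e3 hertz; 1e3 is kilo.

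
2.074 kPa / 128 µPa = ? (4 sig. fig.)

(2.074 × 10^3) / (128 × 10^-6) = 0.016203 × 10^9

16200000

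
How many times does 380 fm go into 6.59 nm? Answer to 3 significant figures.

17300

(6.59e-9) / (380e-15) = 0.01734e6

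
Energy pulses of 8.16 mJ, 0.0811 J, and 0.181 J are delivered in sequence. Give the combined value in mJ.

In mJ:
  8.16 mJ → 8.16
  0.0811 J = 0.0811e3 mJ = 81.1
  0.181 J = 0.181e3 mJ = 181
Sum: 8.16 + 81.1 + 181 = 270.26

270.26 mJ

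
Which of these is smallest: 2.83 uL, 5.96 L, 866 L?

2.83 uL

2.83 uL = 0.00000283 L
5.96 L = 5.96 L
866 L = 866 L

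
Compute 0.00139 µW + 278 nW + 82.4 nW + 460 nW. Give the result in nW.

In nW:
  0.00139 µW = 0.00139 × 10³ nW = 1.39
  278 nW → 278
  82.4 nW → 82.4
  460 nW → 460
Sum: 1.39 + 278 + 82.4 + 460 = 821.79

821.79 nW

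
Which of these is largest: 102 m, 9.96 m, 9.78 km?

9.78 km

102 m = 102 m
9.96 m = 9.96 m
9.78 km = 9780 m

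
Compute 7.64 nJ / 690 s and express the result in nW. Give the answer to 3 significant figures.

0.0111 nW

(7.64e-9) / (690) = 0.011072e-9 W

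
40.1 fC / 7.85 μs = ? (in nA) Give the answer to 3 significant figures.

(40.1 × 10^-15) / (7.85 × 10^-6) = 5.1083 × 10^-9 A

5.11 nA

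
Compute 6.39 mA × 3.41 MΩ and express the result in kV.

6.39 × 10^-3 × 3.41 × 10^6 = 21.7899 × 10^3 V

21.7899 kV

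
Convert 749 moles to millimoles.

(no prefix) = 10⁰, milli = 10⁻³; factor is 10³.
749 × 10³ = 749000

749000 millimoles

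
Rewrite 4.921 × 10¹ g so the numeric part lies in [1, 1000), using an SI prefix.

49.21 g

= 49.21 g; mantissa already in [1, 1000).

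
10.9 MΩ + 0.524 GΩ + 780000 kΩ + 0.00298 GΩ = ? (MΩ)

1317.88 MΩ

In MΩ:
  10.9 MΩ → 10.9
  0.524 GΩ = 0.524e3 MΩ = 524
  780000 kΩ = 780000e-3 MΩ = 780
  0.00298 GΩ = 0.00298e3 MΩ = 2.98
Sum: 10.9 + 524 + 780 + 2.98 = 1317.88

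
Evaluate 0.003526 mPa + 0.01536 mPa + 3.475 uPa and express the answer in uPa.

In uPa:
  0.003526 mPa = 0.003526 × 10^3 uPa = 3.526
  0.01536 mPa = 0.01536 × 10^3 uPa = 15.36
  3.475 uPa → 3.475
Sum: 3.526 + 15.36 + 3.475 = 22.361

22.361 uPa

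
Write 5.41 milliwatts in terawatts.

0.00000000000000541 terawatts

milli = 10⁻³, tera = 10¹²; factor is 10⁻¹⁵.
5.41 × 10⁻¹⁵ = 0.00000000000000541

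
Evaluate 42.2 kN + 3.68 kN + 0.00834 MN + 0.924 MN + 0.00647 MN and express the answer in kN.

In kN:
  42.2 kN → 42.2
  3.68 kN → 3.68
  0.00834 MN = 0.00834 × 10^3 kN = 8.34
  0.924 MN = 0.924 × 10^3 kN = 924
  0.00647 MN = 0.00647 × 10^3 kN = 6.47
Sum: 42.2 + 3.68 + 8.34 + 924 + 6.47 = 984.69

984.69 kN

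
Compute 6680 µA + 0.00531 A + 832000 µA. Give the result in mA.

In mA:
  6680 µA = 6680e-3 mA = 6.68
  0.00531 A = 0.00531e3 mA = 5.31
  832000 µA = 832000e-3 mA = 832
Sum: 6.68 + 5.31 + 832 = 843.99

843.99 mA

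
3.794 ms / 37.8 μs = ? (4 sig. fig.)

(3.794 × 10^-3) / (37.8 × 10^-6) = 0.10037 × 10^3

100.4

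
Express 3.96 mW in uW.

3960 uW

milli = 1e-3, micro = 1e-6; factor is 1e3.
3.96 × 1e3 = 3960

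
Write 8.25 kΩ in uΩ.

kilo = 10^3, micro = 10^-6; factor is 10^9.
8.25 × 10^9 = 8250000000

8250000000 uΩ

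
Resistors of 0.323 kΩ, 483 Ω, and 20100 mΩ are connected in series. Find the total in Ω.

826.1 Ω

In Ω:
  0.323 kΩ = 0.323 × 10³ Ω = 323
  483 Ω → 483
  20100 mΩ = 20100 × 10⁻³ Ω = 20.1
Sum: 323 + 483 + 20.1 = 826.1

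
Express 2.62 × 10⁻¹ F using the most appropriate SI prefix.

262 mF

= 262 × 10⁻³ F; 10⁻³ is milli.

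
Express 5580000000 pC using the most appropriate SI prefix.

5.58 mC

= 5.58 × 10^-3 C; 10^-3 is milli.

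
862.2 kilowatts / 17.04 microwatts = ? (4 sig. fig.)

50600000000

(862.2 × 10³) / (17.04 × 10⁻⁶) = 50.599 × 10⁹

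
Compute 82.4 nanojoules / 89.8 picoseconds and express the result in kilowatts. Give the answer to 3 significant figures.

0.918 kilowatts

(82.4e-9) / (89.8e-12) = 0.91759e3 W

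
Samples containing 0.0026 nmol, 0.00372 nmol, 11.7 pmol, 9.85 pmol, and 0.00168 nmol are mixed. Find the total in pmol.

In pmol:
  0.0026 nmol = 0.0026e3 pmol = 2.6
  0.00372 nmol = 0.00372e3 pmol = 3.72
  11.7 pmol → 11.7
  9.85 pmol → 9.85
  0.00168 nmol = 0.00168e3 pmol = 1.68
Sum: 2.6 + 3.72 + 11.7 + 9.85 + 1.68 = 29.55

29.55 pmol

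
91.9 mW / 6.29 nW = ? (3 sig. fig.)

(91.9 × 10^-3) / (6.29 × 10^-9) = 14.61 × 10^6

14600000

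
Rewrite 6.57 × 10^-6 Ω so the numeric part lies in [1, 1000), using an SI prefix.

= 6.57 × 10^-6 Ω; 10^-6 is micro.

6.57 µΩ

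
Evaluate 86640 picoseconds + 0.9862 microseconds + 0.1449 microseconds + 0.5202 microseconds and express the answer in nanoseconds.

In nanoseconds:
  86640 picoseconds = 86640 × 10⁻³ nanoseconds = 86.64
  0.9862 microseconds = 0.9862 × 10³ nanoseconds = 986.2
  0.1449 microseconds = 0.1449 × 10³ nanoseconds = 144.9
  0.5202 microseconds = 0.5202 × 10³ nanoseconds = 520.2
Sum: 86.64 + 986.2 + 144.9 + 520.2 = 1737.94

1737.94 nanoseconds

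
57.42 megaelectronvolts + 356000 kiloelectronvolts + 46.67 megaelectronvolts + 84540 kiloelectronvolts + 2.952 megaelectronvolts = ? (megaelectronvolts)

In megaelectronvolts:
  57.42 megaelectronvolts → 57.42
  356000 kiloelectronvolts = 356000 × 10^-3 megaelectronvolts = 356
  46.67 megaelectronvolts → 46.67
  84540 kiloelectronvolts = 84540 × 10^-3 megaelectronvolts = 84.54
  2.952 megaelectronvolts → 2.952
Sum: 57.42 + 356 + 46.67 + 84.54 + 2.952 = 547.582

547.582 megaelectronvolts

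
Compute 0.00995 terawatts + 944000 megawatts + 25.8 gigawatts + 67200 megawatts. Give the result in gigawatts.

In gigawatts:
  0.00995 terawatts = 0.00995 × 10³ gigawatts = 9.95
  944000 megawatts = 944000 × 10⁻³ gigawatts = 944
  25.8 gigawatts → 25.8
  67200 megawatts = 67200 × 10⁻³ gigawatts = 67.2
Sum: 9.95 + 944 + 25.8 + 67.2 = 1046.95

1046.95 gigawatts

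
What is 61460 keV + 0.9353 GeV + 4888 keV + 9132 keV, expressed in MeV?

1010.78 MeV

In MeV:
  61460 keV = 61460 × 10^-3 MeV = 61.46
  0.9353 GeV = 0.9353 × 10^3 MeV = 935.3
  4888 keV = 4888 × 10^-3 MeV = 4.888
  9132 keV = 9132 × 10^-3 MeV = 9.132
Sum: 61.46 + 935.3 + 4.888 + 9.132 = 1010.78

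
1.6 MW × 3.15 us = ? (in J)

5.04 J

1.6 × 10⁶ × 3.15 × 10⁻⁶ = 5.04 J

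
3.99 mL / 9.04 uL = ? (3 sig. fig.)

441

(3.99 × 10⁻³) / (9.04 × 10⁻⁶) = 0.4414 × 10³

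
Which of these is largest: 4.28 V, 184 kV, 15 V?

184 kV

4.28 V = 4.28 V
184 kV = 184000 V
15 V = 15 V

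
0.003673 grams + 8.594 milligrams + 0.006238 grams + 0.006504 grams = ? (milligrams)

25.009 milligrams

In milligrams:
  0.003673 grams = 0.003673 × 10³ milligrams = 3.673
  8.594 milligrams → 8.594
  0.006238 grams = 0.006238 × 10³ milligrams = 6.238
  0.006504 grams = 0.006504 × 10³ milligrams = 6.504
Sum: 3.673 + 8.594 + 6.238 + 6.504 = 25.009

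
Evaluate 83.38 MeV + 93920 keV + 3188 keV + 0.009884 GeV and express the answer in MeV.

190.372 MeV

In MeV:
  83.38 MeV → 83.38
  93920 keV = 93920 × 10^-3 MeV = 93.92
  3188 keV = 3188 × 10^-3 MeV = 3.188
  0.009884 GeV = 0.009884 × 10^3 MeV = 9.884
Sum: 83.38 + 93.92 + 3.188 + 9.884 = 190.372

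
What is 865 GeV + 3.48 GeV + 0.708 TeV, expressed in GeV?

In GeV:
  865 GeV → 865
  3.48 GeV → 3.48
  0.708 TeV = 0.708 × 10^3 GeV = 708
Sum: 865 + 3.48 + 708 = 1576.48

1576.48 GeV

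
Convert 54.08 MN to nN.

mega = 10^6, nano = 10^-9; factor is 10^15.
54.08 × 10^15 = 54080000000000000

54080000000000000 nN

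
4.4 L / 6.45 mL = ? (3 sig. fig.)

682

(4.4) / (6.45e-3) = 0.6822e3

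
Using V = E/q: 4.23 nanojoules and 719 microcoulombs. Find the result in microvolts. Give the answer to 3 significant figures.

5.88 microvolts

(4.23 × 10⁻⁹) / (719 × 10⁻⁶) = 0.0058832 × 10⁻³ V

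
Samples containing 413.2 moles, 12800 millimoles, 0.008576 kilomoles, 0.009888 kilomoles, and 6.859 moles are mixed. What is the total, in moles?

In moles:
  413.2 moles → 413.2
  12800 millimoles = 12800 × 10⁻³ moles = 12.8
  0.008576 kilomoles = 0.008576 × 10³ moles = 8.576
  0.009888 kilomoles = 0.009888 × 10³ moles = 9.888
  6.859 moles → 6.859
Sum: 413.2 + 12.8 + 8.576 + 9.888 + 6.859 = 451.323

451.323 moles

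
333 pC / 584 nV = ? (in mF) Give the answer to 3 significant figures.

0.570 mF

(333 × 10^-12) / (584 × 10^-9) = 0.57021 × 10^-3 F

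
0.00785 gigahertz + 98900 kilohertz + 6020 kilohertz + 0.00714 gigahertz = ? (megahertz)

In megahertz:
  0.00785 gigahertz = 0.00785 × 10³ megahertz = 7.85
  98900 kilohertz = 98900 × 10⁻³ megahertz = 98.9
  6020 kilohertz = 6020 × 10⁻³ megahertz = 6.02
  0.00714 gigahertz = 0.00714 × 10³ megahertz = 7.14
Sum: 7.85 + 98.9 + 6.02 + 7.14 = 119.91

119.91 megahertz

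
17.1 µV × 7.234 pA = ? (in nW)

17.1 × 10^-6 × 7.234 × 10^-12 = 123.7014 × 10^-18 W

0.0000001237014 nW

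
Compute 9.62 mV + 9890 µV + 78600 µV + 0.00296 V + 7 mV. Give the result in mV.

108.07 mV

In mV:
  9.62 mV → 9.62
  9890 µV = 9890 × 10⁻³ mV = 9.89
  78600 µV = 78600 × 10⁻³ mV = 78.6
  0.00296 V = 0.00296 × 10³ mV = 2.96
  7 mV → 7
Sum: 9.62 + 9.89 + 78.6 + 2.96 + 7 = 108.07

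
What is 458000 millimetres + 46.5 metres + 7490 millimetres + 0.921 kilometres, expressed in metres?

1432.99 metres

In metres:
  458000 millimetres = 458000 × 10⁻³ metres = 458
  46.5 metres → 46.5
  7490 millimetres = 7490 × 10⁻³ metres = 7.49
  0.921 kilometres = 0.921 × 10³ metres = 921
Sum: 458 + 46.5 + 7.49 + 921 = 1432.99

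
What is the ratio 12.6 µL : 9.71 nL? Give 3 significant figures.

1300

(12.6 × 10⁻⁶) / (9.71 × 10⁻⁹) = 1.298 × 10³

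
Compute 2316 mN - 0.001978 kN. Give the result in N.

In N:
  2316 mN = 2316 × 10^-3 N = 2.316
  0.001978 kN = 0.001978 × 10^3 N = 1.978
Difference: 2.316 - 1.978 = 0.338

0.338 N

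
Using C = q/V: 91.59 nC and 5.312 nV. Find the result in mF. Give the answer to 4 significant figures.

(91.59 × 10^-9) / (5.312 × 10^-9) = 17.2421 F

17240 mF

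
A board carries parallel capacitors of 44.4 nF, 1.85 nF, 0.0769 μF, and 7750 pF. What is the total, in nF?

In nF:
  44.4 nF → 44.4
  1.85 nF → 1.85
  0.0769 μF = 0.0769 × 10³ nF = 76.9
  7750 pF = 7750 × 10⁻³ nF = 7.75
Sum: 44.4 + 1.85 + 76.9 + 7.75 = 130.9

130.9 nF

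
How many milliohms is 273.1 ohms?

273100 milliohms

(no prefix) = 1e0, milli = 1e-3; factor is 1e3.
273.1 × 1e3 = 273100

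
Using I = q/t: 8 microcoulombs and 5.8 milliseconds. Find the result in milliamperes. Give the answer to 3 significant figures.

(8 × 10^-6) / (5.8 × 10^-3) = 1.3793 × 10^-3 A

1.38 milliamperes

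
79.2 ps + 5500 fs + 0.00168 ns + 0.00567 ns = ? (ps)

In ps:
  79.2 ps → 79.2
  5500 fs = 5500 × 10⁻³ ps = 5.5
  0.00168 ns = 0.00168 × 10³ ps = 1.68
  0.00567 ns = 0.00567 × 10³ ps = 5.67
Sum: 79.2 + 5.5 + 1.68 + 5.67 = 92.05

92.05 ps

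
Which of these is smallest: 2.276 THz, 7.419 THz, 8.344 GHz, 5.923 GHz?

5.923 GHz

2.276 THz = 2276000000000 Hz
7.419 THz = 7419000000000 Hz
8.344 GHz = 8344000000 Hz
5.923 GHz = 5923000000 Hz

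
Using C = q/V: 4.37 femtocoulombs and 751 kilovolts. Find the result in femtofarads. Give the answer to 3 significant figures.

0.00000582 femtofarads

(4.37e-15) / (751e3) = 0.0058189e-18 F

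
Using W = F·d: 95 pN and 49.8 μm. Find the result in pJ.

95e-12 × 49.8e-6 = 4731e-18 J

0.004731 pJ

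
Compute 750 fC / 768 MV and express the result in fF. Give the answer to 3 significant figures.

(750 × 10⁻¹⁵) / (768 × 10⁶) = 0.97656 × 10⁻²¹ F

0.000000977 fF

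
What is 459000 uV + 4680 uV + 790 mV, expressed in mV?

In mV:
  459000 uV = 459000 × 10^-3 mV = 459
  4680 uV = 4680 × 10^-3 mV = 4.68
  790 mV → 790
Sum: 459 + 4.68 + 790 = 1253.68

1253.68 mV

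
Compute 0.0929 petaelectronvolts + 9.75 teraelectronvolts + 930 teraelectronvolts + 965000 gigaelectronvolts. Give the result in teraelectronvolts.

1997.65 teraelectronvolts

In teraelectronvolts:
  0.0929 petaelectronvolts = 0.0929 × 10^3 teraelectronvolts = 92.9
  9.75 teraelectronvolts → 9.75
  930 teraelectronvolts → 930
  965000 gigaelectronvolts = 965000 × 10^-3 teraelectronvolts = 965
Sum: 92.9 + 9.75 + 930 + 965 = 1997.65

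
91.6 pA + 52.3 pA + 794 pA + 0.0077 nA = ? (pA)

In pA:
  91.6 pA → 91.6
  52.3 pA → 52.3
  794 pA → 794
  0.0077 nA = 0.0077 × 10³ pA = 7.7
Sum: 91.6 + 52.3 + 794 + 7.7 = 945.6

945.6 pA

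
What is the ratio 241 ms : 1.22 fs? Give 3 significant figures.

198000000000000

(241 × 10^-3) / (1.22 × 10^-15) = 197.5 × 10^12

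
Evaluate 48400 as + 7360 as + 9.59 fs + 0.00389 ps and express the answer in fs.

In fs:
  48400 as = 48400 × 10^-3 fs = 48.4
  7360 as = 7360 × 10^-3 fs = 7.36
  9.59 fs → 9.59
  0.00389 ps = 0.00389 × 10^3 fs = 3.89
Sum: 48.4 + 7.36 + 9.59 + 3.89 = 69.24

69.24 fs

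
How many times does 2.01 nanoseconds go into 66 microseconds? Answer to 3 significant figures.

32800

(66 × 10⁻⁶) / (2.01 × 10⁻⁹) = 32.84 × 10³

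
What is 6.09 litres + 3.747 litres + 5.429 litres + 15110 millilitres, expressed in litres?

In litres:
  6.09 litres → 6.09
  3.747 litres → 3.747
  5.429 litres → 5.429
  15110 millilitres = 15110 × 10^-3 litres = 15.11
Sum: 6.09 + 3.747 + 5.429 + 15.11 = 30.376

30.376 litres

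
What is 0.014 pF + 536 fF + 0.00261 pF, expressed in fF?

552.61 fF

In fF:
  0.014 pF = 0.014e3 fF = 14
  536 fF → 536
  0.00261 pF = 0.00261e3 fF = 2.61
Sum: 14 + 536 + 2.61 = 552.61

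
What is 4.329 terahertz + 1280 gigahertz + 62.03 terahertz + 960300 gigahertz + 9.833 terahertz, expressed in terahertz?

In terahertz:
  4.329 terahertz → 4.329
  1280 gigahertz = 1280e-3 terahertz = 1.28
  62.03 terahertz → 62.03
  960300 gigahertz = 960300e-3 terahertz = 960.3
  9.833 terahertz → 9.833
Sum: 4.329 + 1.28 + 62.03 + 960.3 + 9.833 = 1037.772

1037.772 terahertz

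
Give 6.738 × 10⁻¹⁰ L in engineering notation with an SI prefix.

673.8 pL

= 673.8 × 10⁻¹² L; 10⁻¹² is pico.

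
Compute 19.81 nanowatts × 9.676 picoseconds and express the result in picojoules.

0.00000019168156 picojoules

19.81e-9 × 9.676e-12 = 191.68156e-21 J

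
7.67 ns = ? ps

nano = 10^-9, pico = 10^-12; factor is 10^3.
7.67 × 10^3 = 7670

7670 ps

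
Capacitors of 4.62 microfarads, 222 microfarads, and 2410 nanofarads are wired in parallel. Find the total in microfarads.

229.03 microfarads

In microfarads:
  4.62 microfarads → 4.62
  222 microfarads → 222
  2410 nanofarads = 2410 × 10^-3 microfarads = 2.41
Sum: 4.62 + 222 + 2.41 = 229.03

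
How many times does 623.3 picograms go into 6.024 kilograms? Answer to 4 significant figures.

(6.024e3) / (623.3e-12) = 0.0096647e15

9665000000000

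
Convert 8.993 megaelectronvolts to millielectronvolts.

8993000000 millielectronvolts

mega = 1e6, milli = 1e-3; factor is 1e9.
8.993 × 1e9 = 8993000000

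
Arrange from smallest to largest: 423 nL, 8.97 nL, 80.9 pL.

423 nL = 0.000000423 L
8.97 nL = 0.00000000897 L
80.9 pL = 0.0000000000809 L

80.9 pL < 8.97 nL < 423 nL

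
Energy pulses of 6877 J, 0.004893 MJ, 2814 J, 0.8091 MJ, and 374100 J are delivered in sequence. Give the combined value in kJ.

In kJ:
  6877 J = 6877e-3 kJ = 6.877
  0.004893 MJ = 0.004893e3 kJ = 4.893
  2814 J = 2814e-3 kJ = 2.814
  0.8091 MJ = 0.8091e3 kJ = 809.1
  374100 J = 374100e-3 kJ = 374.1
Sum: 6.877 + 4.893 + 2.814 + 809.1 + 374.1 = 1197.784

1197.784 kJ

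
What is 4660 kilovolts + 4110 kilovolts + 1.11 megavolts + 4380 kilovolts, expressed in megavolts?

14.26 megavolts

In megavolts:
  4660 kilovolts = 4660 × 10^-3 megavolts = 4.66
  4110 kilovolts = 4110 × 10^-3 megavolts = 4.11
  1.11 megavolts → 1.11
  4380 kilovolts = 4380 × 10^-3 megavolts = 4.38
Sum: 4.66 + 4.11 + 1.11 + 4.38 = 14.26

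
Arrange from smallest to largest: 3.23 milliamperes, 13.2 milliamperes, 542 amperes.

3.23 milliamperes < 13.2 milliamperes < 542 amperes

3.23 milliamperes = 0.00323 amperes
13.2 milliamperes = 0.0132 amperes
542 amperes = 542 amperes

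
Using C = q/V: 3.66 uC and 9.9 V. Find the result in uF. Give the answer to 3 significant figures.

(3.66e-6) / (9.9) = 0.3697e-6 F

0.370 uF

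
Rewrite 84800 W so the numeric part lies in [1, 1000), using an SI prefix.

= 84.8 × 10³ W; 10³ is kilo.

84.8 kW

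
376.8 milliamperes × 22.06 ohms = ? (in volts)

8.312208 volts

376.8e-3 × 22.06 = 8312.208e-3 V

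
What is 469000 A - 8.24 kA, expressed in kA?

460.76 kA

In kA:
  469000 A = 469000 × 10^-3 kA = 469
  8.24 kA → 8.24
Difference: 469 - 8.24 = 460.76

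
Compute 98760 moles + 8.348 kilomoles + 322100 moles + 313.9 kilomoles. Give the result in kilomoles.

743.108 kilomoles

In kilomoles:
  98760 moles = 98760e-3 kilomoles = 98.76
  8.348 kilomoles → 8.348
  322100 moles = 322100e-3 kilomoles = 322.1
  313.9 kilomoles → 313.9
Sum: 98.76 + 8.348 + 322.1 + 313.9 = 743.108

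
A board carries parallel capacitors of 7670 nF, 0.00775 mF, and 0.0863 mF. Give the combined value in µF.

101.72 µF

In µF:
  7670 nF = 7670 × 10^-3 µF = 7.67
  0.00775 mF = 0.00775 × 10^3 µF = 7.75
  0.0863 mF = 0.0863 × 10^3 µF = 86.3
Sum: 7.67 + 7.75 + 86.3 = 101.72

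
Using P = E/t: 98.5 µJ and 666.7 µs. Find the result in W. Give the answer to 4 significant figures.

(98.5 × 10^-6) / (666.7 × 10^-6) = 0.147743 W

0.1477 W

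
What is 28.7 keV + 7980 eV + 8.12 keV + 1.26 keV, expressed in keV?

46.06 keV

In keV:
  28.7 keV → 28.7
  7980 eV = 7980e-3 keV = 7.98
  8.12 keV → 8.12
  1.26 keV → 1.26
Sum: 28.7 + 7.98 + 8.12 + 1.26 = 46.06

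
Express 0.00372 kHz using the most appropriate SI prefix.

3.72 Hz

= 3.72 Hz; mantissa already in [1, 1000).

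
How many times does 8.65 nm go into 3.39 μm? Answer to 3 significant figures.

392

(3.39e-6) / (8.65e-9) = 0.3919e3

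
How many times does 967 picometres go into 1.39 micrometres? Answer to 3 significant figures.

1440

(1.39 × 10^-6) / (967 × 10^-12) = 0.001437 × 10^6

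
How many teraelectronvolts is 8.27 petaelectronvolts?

8270 teraelectronvolts

peta = 1e15, tera = 1e12; factor is 1e3.
8.27 × 1e3 = 8270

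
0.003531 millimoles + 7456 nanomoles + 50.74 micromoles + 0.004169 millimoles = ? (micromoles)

In micromoles:
  0.003531 millimoles = 0.003531e3 micromoles = 3.531
  7456 nanomoles = 7456e-3 micromoles = 7.456
  50.74 micromoles → 50.74
  0.004169 millimoles = 0.004169e3 micromoles = 4.169
Sum: 3.531 + 7.456 + 50.74 + 4.169 = 65.896

65.896 micromoles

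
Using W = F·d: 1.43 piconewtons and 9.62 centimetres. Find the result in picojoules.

1.43e-12 × 9.62e-2 = 13.7566e-14 J

0.137566 picojoules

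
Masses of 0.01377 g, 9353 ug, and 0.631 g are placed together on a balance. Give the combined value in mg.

In mg:
  0.01377 g = 0.01377 × 10^3 mg = 13.77
  9353 ug = 9353 × 10^-3 mg = 9.353
  0.631 g = 0.631 × 10^3 mg = 631
Sum: 13.77 + 9.353 + 631 = 654.123

654.123 mg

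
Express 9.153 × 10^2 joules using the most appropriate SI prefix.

= 915.3 joules; mantissa already in [1, 1000).

915.3 joules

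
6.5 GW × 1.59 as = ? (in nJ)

10.335 nJ

6.5e9 × 1.59e-18 = 10.335e-9 J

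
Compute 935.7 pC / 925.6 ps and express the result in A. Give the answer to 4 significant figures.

1.011 A

(935.7 × 10^-12) / (925.6 × 10^-12) = 1.01091 A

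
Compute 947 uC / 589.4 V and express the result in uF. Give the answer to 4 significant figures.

1.607 uF

(947 × 10^-6) / (589.4) = 1.60672 × 10^-6 F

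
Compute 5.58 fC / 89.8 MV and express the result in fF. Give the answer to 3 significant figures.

(5.58e-15) / (89.8e6) = 0.062138e-21 F

0.0000000621 fF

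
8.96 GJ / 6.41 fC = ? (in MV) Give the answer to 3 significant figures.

(8.96 × 10^9) / (6.41 × 10^-15) = 1.3978 × 10^24 V

1400000000000000000 MV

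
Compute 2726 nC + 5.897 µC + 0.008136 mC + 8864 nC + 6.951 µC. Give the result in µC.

In µC:
  2726 nC = 2726e-3 µC = 2.726
  5.897 µC → 5.897
  0.008136 mC = 0.008136e3 µC = 8.136
  8864 nC = 8864e-3 µC = 8.864
  6.951 µC → 6.951
Sum: 2.726 + 5.897 + 8.136 + 8.864 + 6.951 = 32.574

32.574 µC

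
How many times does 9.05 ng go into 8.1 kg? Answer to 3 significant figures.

(8.1 × 10^3) / (9.05 × 10^-9) = 0.895 × 10^12

895000000000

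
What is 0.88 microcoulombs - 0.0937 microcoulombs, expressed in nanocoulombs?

In nanocoulombs:
  0.88 microcoulombs = 0.88 × 10³ nanocoulombs = 880
  0.0937 microcoulombs = 0.0937 × 10³ nanocoulombs = 93.7
Difference: 880 - 93.7 = 786.3

786.3 nanocoulombs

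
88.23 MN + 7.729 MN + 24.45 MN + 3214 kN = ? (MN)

123.623 MN

In MN:
  88.23 MN → 88.23
  7.729 MN → 7.729
  24.45 MN → 24.45
  3214 kN = 3214 × 10⁻³ MN = 3.214
Sum: 88.23 + 7.729 + 24.45 + 3.214 = 123.623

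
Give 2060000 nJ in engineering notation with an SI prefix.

2.06 mJ

= 2.06 × 10^-3 J; 10^-3 is milli.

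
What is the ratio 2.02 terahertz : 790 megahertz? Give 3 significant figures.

2560

(2.02 × 10^12) / (790 × 10^6) = 0.002557 × 10^6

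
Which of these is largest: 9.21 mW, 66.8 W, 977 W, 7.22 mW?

977 W

9.21 mW = 0.00921 W
66.8 W = 66.8 W
977 W = 977 W
7.22 mW = 0.00722 W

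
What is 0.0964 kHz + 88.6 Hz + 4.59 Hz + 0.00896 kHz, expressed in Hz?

198.55 Hz

In Hz:
  0.0964 kHz = 0.0964 × 10^3 Hz = 96.4
  88.6 Hz → 88.6
  4.59 Hz → 4.59
  0.00896 kHz = 0.00896 × 10^3 Hz = 8.96
Sum: 96.4 + 88.6 + 4.59 + 8.96 = 198.55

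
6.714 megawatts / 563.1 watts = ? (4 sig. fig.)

(6.714 × 10^6) / (563.1) = 0.011923 × 10^6

11920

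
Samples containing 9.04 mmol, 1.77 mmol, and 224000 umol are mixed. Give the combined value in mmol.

In mmol:
  9.04 mmol → 9.04
  1.77 mmol → 1.77
  224000 umol = 224000 × 10⁻³ mmol = 224
Sum: 9.04 + 1.77 + 224 = 234.81

234.81 mmol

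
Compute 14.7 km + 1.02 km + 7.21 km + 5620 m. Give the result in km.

In km:
  14.7 km → 14.7
  1.02 km → 1.02
  7.21 km → 7.21
  5620 m = 5620 × 10⁻³ km = 5.62
Sum: 14.7 + 1.02 + 7.21 + 5.62 = 28.55

28.55 km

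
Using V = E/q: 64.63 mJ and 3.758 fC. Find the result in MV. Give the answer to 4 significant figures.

(64.63e-3) / (3.758e-15) = 17.198e12 V

17200000 MV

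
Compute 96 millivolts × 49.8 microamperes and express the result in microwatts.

4.7808 microwatts

96 × 10^-3 × 49.8 × 10^-6 = 4780.8 × 10^-9 W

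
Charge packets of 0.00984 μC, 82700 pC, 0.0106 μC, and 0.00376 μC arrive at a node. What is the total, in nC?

In nC:
  0.00984 μC = 0.00984e3 nC = 9.84
  82700 pC = 82700e-3 nC = 82.7
  0.0106 μC = 0.0106e3 nC = 10.6
  0.00376 μC = 0.00376e3 nC = 3.76
Sum: 9.84 + 82.7 + 10.6 + 3.76 = 106.9

106.9 nC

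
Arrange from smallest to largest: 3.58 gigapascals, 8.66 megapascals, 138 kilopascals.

3.58 gigapascals = 3580000000 pascals
8.66 megapascals = 8660000 pascals
138 kilopascals = 138000 pascals

138 kilopascals < 8.66 megapascals < 3.58 gigapascals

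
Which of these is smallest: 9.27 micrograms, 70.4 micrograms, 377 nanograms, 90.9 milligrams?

377 nanograms

9.27 micrograms = 0.00000927 grams
70.4 micrograms = 0.0000704 grams
377 nanograms = 0.000000377 grams
90.9 milligrams = 0.0909 grams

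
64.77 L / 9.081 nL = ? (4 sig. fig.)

7132000000

(64.77) / (9.081 × 10⁻⁹) = 7.1325 × 10⁹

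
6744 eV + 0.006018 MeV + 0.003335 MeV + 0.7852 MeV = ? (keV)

In keV:
  6744 eV = 6744e-3 keV = 6.744
  0.006018 MeV = 0.006018e3 keV = 6.018
  0.003335 MeV = 0.003335e3 keV = 3.335
  0.7852 MeV = 0.7852e3 keV = 785.2
Sum: 6.744 + 6.018 + 3.335 + 785.2 = 801.297

801.297 keV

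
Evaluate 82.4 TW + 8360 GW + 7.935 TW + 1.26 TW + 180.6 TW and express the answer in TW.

280.555 TW

In TW:
  82.4 TW → 82.4
  8360 GW = 8360e-3 TW = 8.36
  7.935 TW → 7.935
  1.26 TW → 1.26
  180.6 TW → 180.6
Sum: 82.4 + 8.36 + 7.935 + 1.26 + 180.6 = 280.555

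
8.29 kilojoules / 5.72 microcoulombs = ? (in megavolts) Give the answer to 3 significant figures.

(8.29 × 10^3) / (5.72 × 10^-6) = 1.4493 × 10^9 V

1450 megavolts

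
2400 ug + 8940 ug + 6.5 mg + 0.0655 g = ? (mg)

In mg:
  2400 ug = 2400 × 10^-3 mg = 2.4
  8940 ug = 8940 × 10^-3 mg = 8.94
  6.5 mg → 6.5
  0.0655 g = 0.0655 × 10^3 mg = 65.5
Sum: 2.4 + 8.94 + 6.5 + 65.5 = 83.34

83.34 mg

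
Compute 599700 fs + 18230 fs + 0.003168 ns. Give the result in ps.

621.098 ps

In ps:
  599700 fs = 599700 × 10^-3 ps = 599.7
  18230 fs = 18230 × 10^-3 ps = 18.23
  0.003168 ns = 0.003168 × 10^3 ps = 3.168
Sum: 599.7 + 18.23 + 3.168 = 621.098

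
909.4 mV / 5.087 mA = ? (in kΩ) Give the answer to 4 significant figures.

0.1788 kΩ

(909.4e-3) / (5.087e-3) = 178.769 Ω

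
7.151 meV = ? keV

milli = 10^-3, kilo = 10^3; factor is 10^-6.
7.151 × 10^-6 = 0.000007151

0.000007151 keV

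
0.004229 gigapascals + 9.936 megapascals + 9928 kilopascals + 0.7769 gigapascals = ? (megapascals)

800.993 megapascals

In megapascals:
  0.004229 gigapascals = 0.004229 × 10^3 megapascals = 4.229
  9.936 megapascals → 9.936
  9928 kilopascals = 9928 × 10^-3 megapascals = 9.928
  0.7769 gigapascals = 0.7769 × 10^3 megapascals = 776.9
Sum: 4.229 + 9.936 + 9.928 + 776.9 = 800.993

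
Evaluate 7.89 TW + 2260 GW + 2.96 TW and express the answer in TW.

13.11 TW

In TW:
  7.89 TW → 7.89
  2260 GW = 2260e-3 TW = 2.26
  2.96 TW → 2.96
Sum: 7.89 + 2.26 + 2.96 = 13.11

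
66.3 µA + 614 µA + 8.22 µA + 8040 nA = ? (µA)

696.56 µA

In µA:
  66.3 µA → 66.3
  614 µA → 614
  8.22 µA → 8.22
  8040 nA = 8040e-3 µA = 8.04
Sum: 66.3 + 614 + 8.22 + 8.04 = 696.56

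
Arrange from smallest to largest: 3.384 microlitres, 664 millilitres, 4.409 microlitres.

3.384 microlitres < 4.409 microlitres < 664 millilitres

3.384 microlitres = 0.000003384 litres
664 millilitres = 0.664 litres
4.409 microlitres = 0.000004409 litres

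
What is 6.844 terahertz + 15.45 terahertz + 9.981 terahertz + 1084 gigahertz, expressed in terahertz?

33.359 terahertz

In terahertz:
  6.844 terahertz → 6.844
  15.45 terahertz → 15.45
  9.981 terahertz → 9.981
  1084 gigahertz = 1084e-3 terahertz = 1.084
Sum: 6.844 + 15.45 + 9.981 + 1.084 = 33.359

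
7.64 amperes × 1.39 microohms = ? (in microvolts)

7.64 × 1.39 × 10⁻⁶ = 10.6196 × 10⁻⁶ V

10.6196 microvolts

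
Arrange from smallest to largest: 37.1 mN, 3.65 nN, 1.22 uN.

3.65 nN < 1.22 uN < 37.1 mN

37.1 mN = 0.0371 N
3.65 nN = 0.00000000365 N
1.22 uN = 0.00000122 N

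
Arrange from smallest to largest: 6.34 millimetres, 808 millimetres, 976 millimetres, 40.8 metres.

6.34 millimetres = 0.00634 metres
808 millimetres = 0.808 metres
976 millimetres = 0.976 metres
40.8 metres = 40.8 metres

6.34 millimetres < 808 millimetres < 976 millimetres < 40.8 metres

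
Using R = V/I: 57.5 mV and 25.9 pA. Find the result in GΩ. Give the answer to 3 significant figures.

2.22 GΩ

(57.5 × 10^-3) / (25.9 × 10^-12) = 2.2201 × 10^9 Ω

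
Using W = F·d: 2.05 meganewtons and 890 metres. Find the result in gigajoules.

1.8245 gigajoules

2.05 × 10⁶ × 890 = 1824.5 × 10⁶ J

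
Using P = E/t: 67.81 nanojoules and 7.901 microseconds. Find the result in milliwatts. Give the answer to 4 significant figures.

(67.81e-9) / (7.901e-6) = 8.58246e-3 W

8.582 milliwatts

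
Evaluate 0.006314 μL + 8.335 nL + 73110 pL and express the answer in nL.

87.759 nL

In nL:
  0.006314 μL = 0.006314 × 10^3 nL = 6.314
  8.335 nL → 8.335
  73110 pL = 73110 × 10^-3 nL = 73.11
Sum: 6.314 + 8.335 + 73.11 = 87.759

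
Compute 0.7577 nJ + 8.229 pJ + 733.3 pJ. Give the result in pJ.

In pJ:
  0.7577 nJ = 0.7577 × 10^3 pJ = 757.7
  8.229 pJ → 8.229
  733.3 pJ → 733.3
Sum: 757.7 + 8.229 + 733.3 = 1499.229

1499.229 pJ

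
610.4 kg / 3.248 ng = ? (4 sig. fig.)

(610.4 × 10^3) / (3.248 × 10^-9) = 187.93 × 10^12

187900000000000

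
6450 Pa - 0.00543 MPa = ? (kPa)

1.02 kPa

In kPa:
  6450 Pa = 6450 × 10⁻³ kPa = 6.45
  0.00543 MPa = 0.00543 × 10³ kPa = 5.43
Difference: 6.45 - 5.43 = 1.02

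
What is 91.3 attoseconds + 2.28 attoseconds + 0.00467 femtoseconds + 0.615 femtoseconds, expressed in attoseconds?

In attoseconds:
  91.3 attoseconds → 91.3
  2.28 attoseconds → 2.28
  0.00467 femtoseconds = 0.00467 × 10^3 attoseconds = 4.67
  0.615 femtoseconds = 0.615 × 10^3 attoseconds = 615
Sum: 91.3 + 2.28 + 4.67 + 615 = 713.25

713.25 attoseconds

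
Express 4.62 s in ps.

4620000000000 ps

(no prefix) = 1e0, pico = 1e-12; factor is 1e12.
4.62 × 1e12 = 4620000000000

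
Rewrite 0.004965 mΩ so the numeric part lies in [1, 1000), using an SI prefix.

= 4.965e-6 Ω; 1e-6 is micro.

4.965 μΩ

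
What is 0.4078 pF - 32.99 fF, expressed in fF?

In fF:
  0.4078 pF = 0.4078 × 10³ fF = 407.8
  32.99 fF → 32.99
Difference: 407.8 - 32.99 = 374.81

374.81 fF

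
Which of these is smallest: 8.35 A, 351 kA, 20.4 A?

8.35 A = 8.35 A
351 kA = 351000 A
20.4 A = 20.4 A

8.35 A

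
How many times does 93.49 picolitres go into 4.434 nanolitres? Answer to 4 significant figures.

47.43

(4.434 × 10⁻⁹) / (93.49 × 10⁻¹²) = 0.047428 × 10³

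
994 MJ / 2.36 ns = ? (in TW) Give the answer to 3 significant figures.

421000 TW

(994e6) / (2.36e-9) = 421.19e15 W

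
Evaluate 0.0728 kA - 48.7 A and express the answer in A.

24.1 A

In A:
  0.0728 kA = 0.0728 × 10^3 A = 72.8
  48.7 A → 48.7
Difference: 72.8 - 48.7 = 24.1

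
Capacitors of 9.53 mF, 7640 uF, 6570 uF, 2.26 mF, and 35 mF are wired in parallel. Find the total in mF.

In mF:
  9.53 mF → 9.53
  7640 uF = 7640 × 10⁻³ mF = 7.64
  6570 uF = 6570 × 10⁻³ mF = 6.57
  2.26 mF → 2.26
  35 mF → 35
Sum: 9.53 + 7.64 + 6.57 + 2.26 + 35 = 61

61 mF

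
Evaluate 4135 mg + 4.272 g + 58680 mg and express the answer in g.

In g:
  4135 mg = 4135e-3 g = 4.135
  4.272 g → 4.272
  58680 mg = 58680e-3 g = 58.68
Sum: 4.135 + 4.272 + 58.68 = 67.087

67.087 g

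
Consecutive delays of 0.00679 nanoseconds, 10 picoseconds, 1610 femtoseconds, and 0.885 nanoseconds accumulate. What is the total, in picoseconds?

903.4 picoseconds

In picoseconds:
  0.00679 nanoseconds = 0.00679 × 10^3 picoseconds = 6.79
  10 picoseconds → 10
  1610 femtoseconds = 1610 × 10^-3 picoseconds = 1.61
  0.885 nanoseconds = 0.885 × 10^3 picoseconds = 885
Sum: 6.79 + 10 + 1.61 + 885 = 903.4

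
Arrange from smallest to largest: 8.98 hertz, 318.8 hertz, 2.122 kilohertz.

8.98 hertz = 8.98 hertz
318.8 hertz = 318.8 hertz
2.122 kilohertz = 2122 hertz

8.98 hertz < 318.8 hertz < 2.122 kilohertz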